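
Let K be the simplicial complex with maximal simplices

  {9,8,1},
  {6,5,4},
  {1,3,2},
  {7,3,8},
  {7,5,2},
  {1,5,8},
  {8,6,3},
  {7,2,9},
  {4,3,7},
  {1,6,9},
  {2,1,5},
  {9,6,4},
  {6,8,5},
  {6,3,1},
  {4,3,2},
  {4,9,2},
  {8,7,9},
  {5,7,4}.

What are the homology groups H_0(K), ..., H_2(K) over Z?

Take the total order 1 < 2 < 3 < 4 < 5 < 6 < 7 < 8 < 9 on the vertex set. Then K (dimension 2) consists of the simplices:

  0-simplices (9): [1], [2], [3], [4], [5], [6], [7], [8], [9]
  1-simplices (27): (27 of them)
  2-simplices (18): [1,2,3], [1,2,5], [1,3,6], [1,5,8], [1,6,9], [1,8,9], [2,3,4], [2,4,9], [2,5,7], [2,7,9], [3,4,7], [3,6,8], [3,7,8], [4,5,6], [4,5,7], [4,6,9], [5,6,8], [7,8,9]

so the chain groups are C_0 ≅ Z^9, C_1 ≅ Z^27, C_2 ≅ Z^18.

Boundary ∂_1: C_1 → C_0 maps an edge to its endpoints' difference, ∂[p,q] = q − p.
As a 9×27 matrix over Z this has rank 8, with invariant factors (1,1,1,1,1,1,1,1).

The boundary map ∂_2: C_2 → C_1 maps a triangle to the signed sum of its edges. For instance
  ∂[7,8,9] = [8,9] − [7,9] + [7,8],
  ∂[2,3,4] = [3,4] − [2,4] + [2,3].
This gives a 27×18 integer matrix of rank 18; reducing to Smith normal form yields diagonal entries (1,1,1,1,1,1,1,1,1,1,1,1,1,1,1,1,1,2).

Now H_k = ker ∂_k / im ∂_{k+1}, so:

  H_0: rank C_0 − rank ∂_1 = 9 − 8 = 1, and the invariant factors of ∂_1 are all 1, so H_0 ≅ Z.
  H_1: rank ker ∂_1 − rank ∂_2 = (27 − 8) − 18 = 1, and ∂_2 has invariant factor 2 > 1, so H_1 ≅ Z ⊕ Z/2.
  H_2: rank ker ∂_2 − rank ∂_3 = (18 − 18) − 0 = 0, and there is no ∂_3, so H_2 ≅ 0.

(K is a triangulation of the Klein bottle.)

H_0 = Z,  H_1 = Z ⊕ Z/2,  H_2 = 0.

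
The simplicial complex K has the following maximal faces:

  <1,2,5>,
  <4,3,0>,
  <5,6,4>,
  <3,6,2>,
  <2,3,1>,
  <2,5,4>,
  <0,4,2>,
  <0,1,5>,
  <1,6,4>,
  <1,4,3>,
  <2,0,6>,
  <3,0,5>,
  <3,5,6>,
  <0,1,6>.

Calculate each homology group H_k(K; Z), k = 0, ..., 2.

K has 7 vertices, 21 edges, 14 triangles.
rank ∂_0 = 0, rank ∂_1 = 6 ⇒ b_0 = 7 − 0 − 6 = 1; all invariant factors of ∂_1 are 1 so no torsion. So H_0 ≅ Z.
rank ∂_1 = 6, rank ∂_2 = 13 ⇒ b_1 = 21 − 6 − 13 = 2; all invariant factors of ∂_2 are 1 so no torsion. So H_1 ≅ Z^2.
rank ∂_2 = 13, rank ∂_3 = 0 ⇒ b_2 = 14 − 13 − 0 = 1. So H_2 ≅ Z.

H_0 = Z,  H_1 = Z^2,  H_2 = Z.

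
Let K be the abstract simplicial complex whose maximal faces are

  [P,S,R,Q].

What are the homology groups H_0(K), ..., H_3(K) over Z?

H_0 ≅ Z,  H_1 = 0,  H_2 = 0,  H_3 = 0.

K has 4 vertices, 6 edges, 4 triangles, 1 3-simplex.
rank ∂_0 = 0, rank ∂_1 = 3 ⇒ b_0 = 4 − 0 − 3 = 1; all invariant factors of ∂_1 are 1 so no torsion. So H_0 ≅ Z.
rank ∂_1 = 3, rank ∂_2 = 3 ⇒ b_1 = 6 − 3 − 3 = 0; all invariant factors of ∂_2 are 1 so no torsion. So H_1 ≅ 0.
rank ∂_2 = 3, rank ∂_3 = 1 ⇒ b_2 = 4 − 3 − 1 = 0; all invariant factors of ∂_3 are 1 so no torsion. So H_2 ≅ 0.
rank ∂_3 = 1, rank ∂_4 = 0 ⇒ b_3 = 1 − 1 − 0 = 0. So H_3 ≅ 0.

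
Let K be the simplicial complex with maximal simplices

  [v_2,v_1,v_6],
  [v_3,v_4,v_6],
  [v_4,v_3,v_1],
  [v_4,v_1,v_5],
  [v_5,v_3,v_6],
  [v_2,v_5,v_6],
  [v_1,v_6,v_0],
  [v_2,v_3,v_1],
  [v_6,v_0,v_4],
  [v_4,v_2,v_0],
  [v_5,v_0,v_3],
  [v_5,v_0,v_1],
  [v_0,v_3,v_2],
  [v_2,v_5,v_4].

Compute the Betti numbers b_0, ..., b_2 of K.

b_0 = 1, b_1 = 2, b_2 = 1.

K has 7 vertices, 21 edges, 14 triangles.
rank ∂_0 = 0, rank ∂_1 = 6 ⇒ b_0 = 7 − 0 − 6 = 1; all invariant factors of ∂_1 are 1 so no torsion. So H_0 ≅ Z.
rank ∂_1 = 6, rank ∂_2 = 13 ⇒ b_1 = 21 − 6 − 13 = 2; all invariant factors of ∂_2 are 1 so no torsion. So H_1 ≅ Z^2.
rank ∂_2 = 13, rank ∂_3 = 0 ⇒ b_2 = 14 − 13 − 0 = 1. So H_2 ≅ Z.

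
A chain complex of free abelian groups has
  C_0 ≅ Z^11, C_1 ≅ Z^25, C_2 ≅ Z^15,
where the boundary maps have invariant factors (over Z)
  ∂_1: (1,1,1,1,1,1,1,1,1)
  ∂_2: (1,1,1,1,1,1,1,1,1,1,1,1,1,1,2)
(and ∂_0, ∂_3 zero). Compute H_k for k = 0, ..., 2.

H_0: b_0 = 11 − 0 − 9 = 2; torsion from ∂_1 factors > 1: none. So H_0 ≅ Z^2.
H_1: b_1 = 25 − 9 − 15 = 1; torsion from ∂_2 factors > 1: [2]. So H_1 ≅ Z × Z/2.
H_2: b_2 = 15 − 15 − 0 = 0; torsion from ∂_3 factors > 1: none. So H_2 ≅ 0.

H_0 ≅ Z^2,  H_1 ≅ Z × Z/2,  H_2 = 0.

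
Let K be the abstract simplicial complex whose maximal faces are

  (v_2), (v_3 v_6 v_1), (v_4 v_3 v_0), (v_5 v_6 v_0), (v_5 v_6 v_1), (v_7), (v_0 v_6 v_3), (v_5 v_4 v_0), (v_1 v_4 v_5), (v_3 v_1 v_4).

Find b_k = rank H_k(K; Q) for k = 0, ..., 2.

b_0 = 3, b_1 = 0, b_2 = 1.

Fix the vertex order v_0 < v_1 < v_2 < v_3 < v_4 < v_5 < v_6 < v_7 and write every simplex with vertices in increasing order. Then dim K = 2 and the simplices of K are:

  0-simplices (8): [v_0], [v_1], [v_2], [v_3], [v_4], [v_5], [v_6], [v_7]
  1-simplices (12): [v_0,v_3], [v_0,v_4], [v_0,v_5], [v_0,v_6], [v_1,v_3], [v_1,v_4], [v_1,v_5], [v_1,v_6], [v_3,v_4], [v_3,v_6], [v_4,v_5], [v_5,v_6]
  2-simplices (8): [v_0,v_3,v_4], [v_0,v_3,v_6], [v_0,v_4,v_5], [v_0,v_5,v_6], [v_1,v_3,v_4], [v_1,v_3,v_6], [v_1,v_4,v_5], [v_1,v_5,v_6]

Hence C_0 ≅ Z^8, C_1 ≅ Z^12, C_2 ≅ Z^8.

The boundary map ∂_1: C_1 → C_0 sends each edge [p,q] (with p < q) to q − p. For instance
  ∂[v_0,v_6] = [v_6] − [v_0].
As a 8×12 matrix over Z this has rank 5, with invariant factors (1,1,1,1,1).

The boundary map ∂_2: C_2 → C_1 acts by ∂[p,q,r] = [q,r] − [p,r] + [p,q]. For instance
  ∂[v_0,v_3,v_6] = [v_3,v_6] − [v_0,v_6] + [v_0,v_3],
  ∂[v_1,v_4,v_5] = [v_4,v_5] − [v_1,v_5] + [v_1,v_4].
The 12×8 boundary matrix has rank 7 and Smith normal form diag(1,1,1,1,1,1,1).

Computing H_k = (kernel of ∂_k) / (image of ∂_{k+1}):

  H_0: rank C_0 − rank ∂_1 = 8 − 5 = 3, and the invariant factors of ∂_1 are all 1, so H_0 ≅ Z^3.
  H_1: rank ker ∂_1 − rank ∂_2 = (12 − 5) − 7 = 0, and the invariant factors of ∂_2 are all 1, so H_1 ≅ 0.
  H_2: rank ker ∂_2 − rank ∂_3 = (8 − 7) − 0 = 1, and there is no ∂_3, so H_2 ≅ Z.

Hence the Betti numbers are b_0 = 3, b_1 = 0, b_2 = 1.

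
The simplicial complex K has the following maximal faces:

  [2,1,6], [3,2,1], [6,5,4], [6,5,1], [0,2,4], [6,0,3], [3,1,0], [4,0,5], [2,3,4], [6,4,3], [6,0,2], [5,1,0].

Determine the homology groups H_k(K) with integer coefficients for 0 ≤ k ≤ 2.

K has 7 vertices, 18 edges, 12 triangles.
rank ∂_0 = 0, rank ∂_1 = 6 ⇒ b_0 = 7 − 0 − 6 = 1; all invariant factors of ∂_1 are 1 so no torsion. So H_0 = Z.
rank ∂_1 = 6, rank ∂_2 = 12 ⇒ b_1 = 18 − 6 − 12 = 0; ∂_2 has invariant factor(s) [2] giving torsion. So H_1 = Z/2.
rank ∂_2 = 12, rank ∂_3 = 0 ⇒ b_2 = 12 − 12 − 0 = 0. So H_2 = 0.

H_0 = Z,  H_1 = Z/2,  H_2 = 0.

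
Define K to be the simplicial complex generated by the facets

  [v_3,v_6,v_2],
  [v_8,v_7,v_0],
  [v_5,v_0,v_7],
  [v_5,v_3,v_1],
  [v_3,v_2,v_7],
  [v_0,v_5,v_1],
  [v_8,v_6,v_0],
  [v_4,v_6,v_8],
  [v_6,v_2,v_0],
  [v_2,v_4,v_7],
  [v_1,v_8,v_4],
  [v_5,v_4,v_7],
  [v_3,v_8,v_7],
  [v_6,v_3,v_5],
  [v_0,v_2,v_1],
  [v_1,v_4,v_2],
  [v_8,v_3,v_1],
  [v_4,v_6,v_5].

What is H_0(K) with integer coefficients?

Take the total order v_0 < v_1 < v_2 < v_3 < v_4 < v_5 < v_6 < v_7 < v_8 on the vertex set. Then K (dimension 2) consists of the simplices:

  0-simplices (9): [v_0], [v_1], [v_2], [v_3], [v_4], [v_5], [v_6], [v_7], [v_8]
  1-simplices (27): (27 of them)
  2-simplices (18): (18 of them)

Hence C_0 ≅ Z^9, C_1 ≅ Z^27, C_2 ≅ Z^18.

Boundary ∂_1: C_1 → C_0 sends each edge [p,q] (with p < q) to q − p.
The 9×27 boundary matrix has rank 8 and Smith normal form diag(1,1,1,1,1,1,1,1).

Boundary ∂_2: C_2 → C_1 sends each 2-simplex [p,q,r] to [q,r] − [p,r] + [p,q]. For instance
  ∂[v_1,v_2,v_4] = [v_2,v_4] − [v_1,v_4] + [v_1,v_2],
  ∂[v_1,v_4,v_8] = [v_4,v_8] − [v_1,v_8] + [v_1,v_4].
As a 27×18 matrix over Z this has rank 17, with invariant factors (1,1,1,1,1,1,1,1,1,1,1,1,1,1,1,1,1).

Reading off H_k = ker ∂_k / im ∂_{k+1}:

  H_0: rank C_0 − rank ∂_1 = 9 − 8 = 1, and the invariant factors of ∂_1 are all 1, so H_0 ≅ Z.

H_0 ≅ Z.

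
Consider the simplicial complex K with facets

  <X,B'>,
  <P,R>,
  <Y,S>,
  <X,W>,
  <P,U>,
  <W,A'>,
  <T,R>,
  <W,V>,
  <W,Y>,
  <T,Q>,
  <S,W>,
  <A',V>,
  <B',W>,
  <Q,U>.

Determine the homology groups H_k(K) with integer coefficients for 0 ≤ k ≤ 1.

H_0 ≅ Z^2,  H_1 ≅ Z^4.

We work with the vertex ordering P < Q < R < S < T < U < V < W < X < Y < A' < B'. The simplices of K, each written with vertices in increasing order, are:

  0-simplices (12): [P], [Q], [R], [S], [T], [U], [V], [W], [X], [Y], [A'], [B']
  1-simplices (14): [P,R], [P,U], [Q,T], [Q,U], [R,T], [S,W], [S,Y], [V,W], [V,A'], [W,X], [W,Y], [W,A'], [W,B'], [X,B']

so the chain groups are C_0 ≅ Z^12, C_1 ≅ Z^14.

Boundary ∂_1: C_1 → C_0 is given by ∂[p,q] = [q] − [p].
The 12×14 boundary matrix has rank 10 and Smith normal form diag(1,1,1,1,1,1,1,1,1,1).

Computing H_k = (kernel of ∂_k) / (image of ∂_{k+1}):

  H_0: rank C_0 − rank ∂_1 = 12 − 10 = 2, and the invariant factors of ∂_1 are all 1, so H_0 = Z^2.
  H_1: rank ker ∂_1 − rank ∂_2 = (14 − 10) − 0 = 4, and there is no ∂_2, so H_1 = Z^4.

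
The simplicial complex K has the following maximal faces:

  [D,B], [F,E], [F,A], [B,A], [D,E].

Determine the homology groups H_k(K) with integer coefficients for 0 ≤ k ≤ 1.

Take the total order A < B < D < E < F on the vertex set. Then K (dimension 1) consists of the simplices:

  0-simplices (5): A, B, D, E, F
  1-simplices (5): AB, AF, BD, DE, EF

giving chain groups C_0 ≅ Z^5, C_1 ≅ Z^5.

Boundary ∂_1: C_1 → C_0 sends each edge [p,q] (with p < q) to q − p. For instance
  ∂AF = F − A.
This gives a 5×5 integer matrix of rank 4; reducing to Smith normal form yields diagonal entries (1,1,1,1).

From H_k ≅ ker(∂_k) / im(∂_{k+1}) we obtain:

  H_0: rank C_0 − rank ∂_1 = 5 − 4 = 1, and the invariant factors of ∂_1 are all 1, so H_0 = Z.
  H_1: rank ker ∂_1 − rank ∂_2 = (5 − 4) − 0 = 1, and there is no ∂_2, so H_1 = Z.

As a check, the Euler characteristic is 5 − 5 = 0, which agrees with 1 − 1 = 0.
(K is a triangulation of the circle S^1.)

H_0 = Z,  H_1 = Z.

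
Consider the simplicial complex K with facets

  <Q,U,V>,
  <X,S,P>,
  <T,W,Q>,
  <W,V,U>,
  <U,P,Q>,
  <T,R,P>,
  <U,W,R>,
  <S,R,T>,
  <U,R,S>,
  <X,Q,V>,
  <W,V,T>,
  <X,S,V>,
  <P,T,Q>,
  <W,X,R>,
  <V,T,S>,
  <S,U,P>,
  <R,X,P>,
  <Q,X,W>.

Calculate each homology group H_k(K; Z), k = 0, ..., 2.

H_0 ≅ Z,  H_1 ≅ Z ⊕ Z/2,  H_2 = 0.

Order the vertices as P < Q < R < S < T < U < V < W < X. Listing each simplex with vertices in this order, K has dimension 2 with simplices:

  0-simplices (9): P, Q, R, S, T, U, V, W, X
  1-simplices (27): PQ, PR, PS, PT, PU, PX, QT, QU, QV, QW, QX, RS, RT, RU, RW, RX, ST, SU, SV, SX, TV, TW, UV, UW, VW, VX, WX
  2-simplices (18): PQT, PQU, PRT, PRX, PSU, PSX, QTW, QUV, QVX, QWX, RST, RSU, RUW, RWX, STV, SVX, TVW, UVW

giving chain groups C_0 ≅ Z^9, C_1 ≅ Z^27, C_2 ≅ Z^18.

Boundary ∂_1: C_1 → C_0 maps an edge to its endpoints' difference, ∂[p,q] = q − p.
The 9×27 boundary matrix has rank 8 and Smith normal form diag(1,1,1,1,1,1,1,1).

Boundary ∂_2: C_2 → C_1 acts by ∂[p,q,r] = [q,r] − [p,r] + [p,q]. For instance
  ∂QTW = TW − QW + QT,
  ∂PQU = QU − PU + PQ.
The 27×18 boundary matrix has rank 18 and Smith normal form diag(1,1,1,1,1,1,1,1,1,1,1,1,1,1,1,1,1,2).

From H_k ≅ ker(∂_k) / im(∂_{k+1}) we obtain:

  H_0: rank C_0 − rank ∂_1 = 9 − 8 = 1, and the invariant factors of ∂_1 are all 1, so H_0 = Z.
  H_1: rank ker ∂_1 − rank ∂_2 = (27 − 8) − 18 = 1, and ∂_2 has invariant factor 2 > 1, so H_1 = Z ⊕ Z/2.
  H_2: rank ker ∂_2 − rank ∂_3 = (18 − 18) − 0 = 0, and there is no ∂_3, so H_2 = 0.

(K is a triangulation of the Klein bottle.)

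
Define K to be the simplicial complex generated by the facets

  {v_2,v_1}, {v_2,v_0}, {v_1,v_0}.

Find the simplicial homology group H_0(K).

Fix the vertex order v_0 < v_1 < v_2 and write every simplex with vertices in increasing order. Then dim K = 1 and the simplices of K are:

  0-simplices (3): [v_0], [v_1], [v_2]
  1-simplices (3): [v_0,v_1], [v_0,v_2], [v_1,v_2]

giving chain groups C_0 ≅ Z^3, C_1 ≅ Z^3.

The boundary map ∂_1: C_1 → C_0 sends each edge [p,q] (with p < q) to q − p.
The 3×3 boundary matrix has rank 2 and Smith normal form diag(1,1).

Computing H_k = (kernel of ∂_k) / (image of ∂_{k+1}):

  H_0: rank C_0 − rank ∂_1 = 3 − 2 = 1, and the invariant factors of ∂_1 are all 1, so H_0 = Z.

H_0 = Z.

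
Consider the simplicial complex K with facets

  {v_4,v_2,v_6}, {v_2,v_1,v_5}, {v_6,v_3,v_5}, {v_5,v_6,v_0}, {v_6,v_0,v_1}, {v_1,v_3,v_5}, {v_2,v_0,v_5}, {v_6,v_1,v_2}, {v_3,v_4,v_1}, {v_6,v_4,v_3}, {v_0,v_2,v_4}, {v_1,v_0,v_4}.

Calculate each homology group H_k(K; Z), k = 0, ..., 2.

H_0 = Z,  H_1 = Z_2,  H_2 = 0.

Take the total order v_0 < v_1 < v_2 < v_3 < v_4 < v_5 < v_6 on the vertex set. Then K (dimension 2) consists of the simplices:

  0-simplices (7): [v_0], [v_1], [v_2], [v_3], [v_4], [v_5], [v_6]
  1-simplices (18): (18 of them)
  2-simplices (12): (12 of them)

Hence C_0 ≅ Z^7, C_1 ≅ Z^18, C_2 ≅ Z^12.

The boundary map ∂_1: C_1 → C_0 is given by ∂[p,q] = [q] − [p].
The resulting 7×18 matrix has rank 6, and its Smith normal form has invariant factors (1,1,1,1,1,1).

∂_2: C_2 → C_1 maps a triangle to the signed sum of its edges. For instance
  ∂[v_1,v_3,v_4] = [v_3,v_4] − [v_1,v_4] + [v_1,v_3],
  ∂[v_1,v_3,v_5] = [v_3,v_5] − [v_1,v_5] + [v_1,v_3].
This gives a 18×12 integer matrix of rank 12; reducing to Smith normal form yields diagonal entries (1,1,1,1,1,1,1,1,1,1,1,2).

Now H_k = ker ∂_k / im ∂_{k+1}, so:

  H_0: rank C_0 − rank ∂_1 = 7 − 6 = 1, and the invariant factors of ∂_1 are all 1, so H_0 ≅ Z.
  H_1: rank ker ∂_1 − rank ∂_2 = (18 − 6) − 12 = 0, and ∂_2 has invariant factor 2 > 1, so H_1 ≅ Z_2.
  H_2: rank ker ∂_2 − rank ∂_3 = (12 − 12) − 0 = 0, and there is no ∂_3, so H_2 ≅ 0.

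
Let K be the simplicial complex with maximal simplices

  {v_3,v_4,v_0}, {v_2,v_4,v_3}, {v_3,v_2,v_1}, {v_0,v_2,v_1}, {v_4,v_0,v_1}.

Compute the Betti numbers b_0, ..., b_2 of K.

b_0 = 1, b_1 = 1, b_2 = 0.

Take the total order v_0 < v_1 < v_2 < v_3 < v_4 on the vertex set. Then K (dimension 2) consists of the simplices:

  0-simplices (5): [v_0], [v_1], [v_2], [v_3], [v_4]
  1-simplices (10): [v_0,v_1], [v_0,v_2], [v_0,v_3], [v_0,v_4], [v_1,v_2], [v_1,v_3], [v_1,v_4], [v_2,v_3], [v_2,v_4], [v_3,v_4]
  2-simplices (5): [v_0,v_1,v_2], [v_0,v_1,v_4], [v_0,v_3,v_4], [v_1,v_2,v_3], [v_2,v_3,v_4]

so the chain groups are C_0 ≅ Z^5, C_1 ≅ Z^10, C_2 ≅ Z^5.

The boundary map ∂_1: C_1 → C_0 maps an edge to its endpoints' difference, ∂[p,q] = q − p. For instance
  ∂[v_2,v_4] = [v_4] − [v_2].
This gives a 5×10 integer matrix of rank 4; reducing to Smith normal form yields diagonal entries (1,1,1,1).

∂_2: C_2 → C_1 acts by ∂[p,q,r] = [q,r] − [p,r] + [p,q]. For instance
  ∂[v_2,v_3,v_4] = [v_3,v_4] − [v_2,v_4] + [v_2,v_3],
  ∂[v_0,v_1,v_4] = [v_1,v_4] − [v_0,v_4] + [v_0,v_1].
The resulting 10×5 matrix has rank 5, and its Smith normal form has invariant factors (1,1,1,1,1).

From H_k ≅ ker(∂_k) / im(∂_{k+1}) we obtain:

  H_0: rank C_0 − rank ∂_1 = 5 − 4 = 1, and the invariant factors of ∂_1 are all 1, so H_0 = Z.
  H_1: rank ker ∂_1 − rank ∂_2 = (10 − 4) − 5 = 1, and the invariant factors of ∂_2 are all 1, so H_1 = Z.
  H_2: rank ker ∂_2 − rank ∂_3 = (5 − 5) − 0 = 0, and there is no ∂_3, so H_2 = 0.

As a check, the Euler characteristic is 5 − 10 + 5 = 0, which agrees with 1 − 1 + 0 = 0.
(K is a triangulation of the Möbius band.)

Hence the Betti numbers are b_0 = 1, b_1 = 1, b_2 = 0.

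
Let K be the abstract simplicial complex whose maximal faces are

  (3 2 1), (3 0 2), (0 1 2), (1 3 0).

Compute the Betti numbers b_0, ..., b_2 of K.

K has 4 vertices, 6 edges, 4 triangles.
rank ∂_0 = 0, rank ∂_1 = 3 ⇒ b_0 = 4 − 0 − 3 = 1; all invariant factors of ∂_1 are 1 so no torsion. So H_0 = Z.
rank ∂_1 = 3, rank ∂_2 = 3 ⇒ b_1 = 6 − 3 − 3 = 0; all invariant factors of ∂_2 are 1 so no torsion. So H_1 = 0.
rank ∂_2 = 3, rank ∂_3 = 0 ⇒ b_2 = 4 − 3 − 0 = 1. So H_2 = Z.

b_0 = 1, b_1 = 0, b_2 = 1.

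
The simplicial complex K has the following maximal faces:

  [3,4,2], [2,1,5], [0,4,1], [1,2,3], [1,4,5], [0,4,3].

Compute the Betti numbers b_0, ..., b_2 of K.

We work with the vertex ordering 0 < 1 < 2 < 3 < 4 < 5. The simplices of K, each written with vertices in increasing order, are:

  0-simplices (6): [0], [1], [2], [3], [4], [5]
  1-simplices (12): [0,1], [0,3], [0,4], [1,2], [1,3], [1,4], [1,5], [2,3], [2,4], [2,5], [3,4], [4,5]
  2-simplices (6): [0,1,4], [0,3,4], [1,2,3], [1,2,5], [1,4,5], [2,3,4]

so the chain groups are C_0 ≅ Z^6, C_1 ≅ Z^12, C_2 ≅ Z^6.

Boundary ∂_1: C_1 → C_0 is given by ∂[p,q] = [q] − [p]. For instance
  ∂[1,3] = [3] − [1].
The resulting 6×12 matrix has rank 5, and its Smith normal form has invariant factors (1,1,1,1,1).

The boundary map ∂_2: C_2 → C_1 sends each 2-simplex [p,q,r] to [q,r] − [p,r] + [p,q]. For instance
  ∂[2,3,4] = [3,4] − [2,4] + [2,3],
  ∂[1,4,5] = [4,5] − [1,5] + [1,4].
As a 12×6 matrix over Z this has rank 6, with invariant factors (1,1,1,1,1,1).

Computing H_k = (kernel of ∂_k) / (image of ∂_{k+1}):

  H_0: rank C_0 − rank ∂_1 = 6 − 5 = 1, and the invariant factors of ∂_1 are all 1, so H_0 = Z.
  H_1: rank ker ∂_1 − rank ∂_2 = (12 − 5) − 6 = 1, and the invariant factors of ∂_2 are all 1, so H_1 = Z.
  H_2: rank ker ∂_2 − rank ∂_3 = (6 − 6) − 0 = 0, and there is no ∂_3, so H_2 = 0.

Hence the Betti numbers are b_0 = 1, b_1 = 1, b_2 = 0.

b_0 = 1, b_1 = 1, b_2 = 0.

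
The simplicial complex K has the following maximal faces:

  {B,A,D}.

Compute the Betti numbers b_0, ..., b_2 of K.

b_0 = 1, b_1 = 0, b_2 = 0.

We work with the vertex ordering A < B < D. The simplices of K, each written with vertices in increasing order, are:

  0-simplices (3): A, B, D
  1-simplices (3): AB, AD, BD
  2-simplices (1): ABD

Hence C_0 ≅ Z^3, C_1 ≅ Z^3, C_2 ≅ Z^1.

Boundary ∂_1: C_1 → C_0 sends each edge [p,q] (with p < q) to q − p.
The resulting 3×3 matrix has rank 2, and its Smith normal form has invariant factors (1,1).

Boundary ∂_2: C_2 → C_1 maps a triangle to the signed sum of its edges. For instance
  ∂ABD = BD − AD + AB.
The resulting 3×1 matrix has rank 1, and its Smith normal form has invariant factors (1).

Reading off H_k = ker ∂_k / im ∂_{k+1}:

  H_0: rank C_0 − rank ∂_1 = 3 − 2 = 1, and the invariant factors of ∂_1 are all 1, so H_0 ≅ Z.
  H_1: rank ker ∂_1 − rank ∂_2 = (3 − 2) − 1 = 0, and the invariant factors of ∂_2 are all 1, so H_1 ≅ 0.
  H_2: rank ker ∂_2 − rank ∂_3 = (1 − 1) − 0 = 0, and there is no ∂_3, so H_2 ≅ 0.

(K is a triangulation of the 2-simplex.)

Hence the Betti numbers are b_0 = 1, b_1 = 0, b_2 = 0.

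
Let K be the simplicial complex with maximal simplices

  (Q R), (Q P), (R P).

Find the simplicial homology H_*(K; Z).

H_0 ≅ Z,  H_1 ≅ Z.

K has 3 vertices, 3 edges.
rank ∂_0 = 0, rank ∂_1 = 2 ⇒ b_0 = 3 − 0 − 2 = 1; all invariant factors of ∂_1 are 1 so no torsion. So H_0 ≅ Z.
rank ∂_1 = 2, rank ∂_2 = 0 ⇒ b_1 = 3 − 2 − 0 = 1. So H_1 ≅ Z.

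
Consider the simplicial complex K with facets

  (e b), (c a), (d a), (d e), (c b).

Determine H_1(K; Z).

H_1 = Z.

K has 5 vertices, 5 edges.
rank ∂_1 = 4, rank ∂_2 = 0 ⇒ b_1 = 5 − 4 − 0 = 1. So H_1 ≅ Z.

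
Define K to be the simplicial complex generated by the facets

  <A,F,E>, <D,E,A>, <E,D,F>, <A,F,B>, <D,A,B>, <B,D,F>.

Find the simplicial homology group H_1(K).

H_1 ≅ 0.

K has 5 vertices, 9 edges, 6 triangles.
rank ∂_1 = 4, rank ∂_2 = 5 ⇒ b_1 = 9 − 4 − 5 = 0; all invariant factors of ∂_2 are 1 so no torsion. So H_1 ≅ 0.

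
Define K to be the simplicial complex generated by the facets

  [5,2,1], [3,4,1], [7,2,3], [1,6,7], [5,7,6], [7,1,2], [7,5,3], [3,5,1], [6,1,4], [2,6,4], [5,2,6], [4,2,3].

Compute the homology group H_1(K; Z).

Fix the vertex order 1 < 2 < 3 < 4 < 5 < 6 < 7 and write every simplex with vertices in increasing order. Then dim K = 2 and the simplices of K are:

  0-simplices (7): [1], [2], [3], [4], [5], [6], [7]
  1-simplices (18): [1,2], [1,3], [1,4], [1,5], [1,6], [1,7], [2,3], [2,4], [2,5], [2,6], [2,7], [3,4], [3,5], [3,7], [4,6], [5,6], [5,7], [6,7]
  2-simplices (12): [1,2,5], [1,2,7], [1,3,4], [1,3,5], [1,4,6], [1,6,7], [2,3,4], [2,3,7], [2,4,6], [2,5,6], [3,5,7], [5,6,7]

giving chain groups C_0 ≅ Z^7, C_1 ≅ Z^18, C_2 ≅ Z^12.

Boundary ∂_1: C_1 → C_0 is given by ∂[p,q] = [q] − [p].
As a 7×18 matrix over Z this has rank 6, with invariant factors (1,1,1,1,1,1).

Boundary ∂_2: C_2 → C_1 acts by ∂[p,q,r] = [q,r] − [p,r] + [p,q]. For instance
  ∂[2,3,4] = [3,4] − [2,4] + [2,3],
  ∂[2,4,6] = [4,6] − [2,6] + [2,4].
The resulting 18×12 matrix has rank 12, and its Smith normal form has invariant factors (1,1,1,1,1,1,1,1,1,1,1,2).

From H_k ≅ ker(∂_k) / im(∂_{k+1}) we obtain:

  H_1: rank ker ∂_1 − rank ∂_2 = (18 − 6) − 12 = 0, and ∂_2 has invariant factor 2 > 1, so H_1 = Z/2.

H_1 ≅ Z/2.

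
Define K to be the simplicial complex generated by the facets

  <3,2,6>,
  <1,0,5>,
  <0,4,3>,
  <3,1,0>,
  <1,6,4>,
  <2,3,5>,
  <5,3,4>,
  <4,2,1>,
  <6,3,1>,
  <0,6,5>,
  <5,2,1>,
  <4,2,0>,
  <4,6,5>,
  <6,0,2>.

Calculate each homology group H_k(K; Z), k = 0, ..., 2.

Take the total order 0 < 1 < 2 < 3 < 4 < 5 < 6 on the vertex set. Then K (dimension 2) consists of the simplices:

  0-simplices (7): [0], [1], [2], [3], [4], [5], [6]
  1-simplices (21): [0,1], [0,2], [0,3], [0,4], [0,5], [0,6], [1,2], [1,3], [1,4], [1,5], [1,6], [2,3], [2,4], [2,5], [2,6], [3,4], [3,5], [3,6], [4,5], [4,6], [5,6]
  2-simplices (14): [0,1,3], [0,1,5], [0,2,4], [0,2,6], [0,3,4], [0,5,6], [1,2,4], [1,2,5], [1,3,6], [1,4,6], [2,3,5], [2,3,6], [3,4,5], [4,5,6]

so the chain groups are C_0 ≅ Z^7, C_1 ≅ Z^21, C_2 ≅ Z^14.

The boundary map ∂_1: C_1 → C_0 maps an edge to its endpoints' difference, ∂[p,q] = q − p. For instance
  ∂[1,6] = [6] − [1].
As a 7×21 matrix over Z this has rank 6, with invariant factors (1,1,1,1,1,1).

∂_2: C_2 → C_1 maps a triangle to the signed sum of its edges. For instance
  ∂[1,3,6] = [3,6] − [1,6] + [1,3],
  ∂[2,3,6] = [3,6] − [2,6] + [2,3].
The resulting 21×14 matrix has rank 13, and its Smith normal form has invariant factors (1,1,1,1,1,1,1,1,1,1,1,1,1).

Reading off H_k = ker ∂_k / im ∂_{k+1}:

  H_0: rank C_0 − rank ∂_1 = 7 − 6 = 1, and the invariant factors of ∂_1 are all 1, so H_0 = Z.
  H_1: rank ker ∂_1 − rank ∂_2 = (21 − 6) − 13 = 2, and the invariant factors of ∂_2 are all 1, so H_1 = Z^2.
  H_2: rank ker ∂_2 − rank ∂_3 = (14 − 13) − 0 = 1, and there is no ∂_3, so H_2 = Z.

H_0 ≅ Z,  H_1 ≅ Z^2,  H_2 ≅ Z.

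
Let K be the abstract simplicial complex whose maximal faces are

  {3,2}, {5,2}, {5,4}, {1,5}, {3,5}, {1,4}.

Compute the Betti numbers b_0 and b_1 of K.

Fix the vertex order 1 < 2 < 3 < 4 < 5 and write every simplex with vertices in increasing order. Then dim K = 1 and the simplices of K are:

  0-simplices (5): [1], [2], [3], [4], [5]
  1-simplices (6): [1,4], [1,5], [2,3], [2,5], [3,5], [4,5]

Hence C_0 ≅ Z^5, C_1 ≅ Z^6.

Boundary ∂_1: C_1 → C_0 maps an edge to its endpoints' difference, ∂[p,q] = q − p.
The 5×6 boundary matrix has rank 4 and Smith normal form diag(1,1,1,1).

From H_k ≅ ker(∂_k) / im(∂_{k+1}) we obtain:

  H_0: rank C_0 − rank ∂_1 = 5 − 4 = 1, and the invariant factors of ∂_1 are all 1, so H_0 ≅ Z.
  H_1: rank ker ∂_1 − rank ∂_2 = (6 − 4) − 0 = 2, and there is no ∂_2, so H_1 ≅ Z^2.

Hence the Betti numbers are b_0 = 1, b_1 = 2.

b_0 = 1, b_1 = 2.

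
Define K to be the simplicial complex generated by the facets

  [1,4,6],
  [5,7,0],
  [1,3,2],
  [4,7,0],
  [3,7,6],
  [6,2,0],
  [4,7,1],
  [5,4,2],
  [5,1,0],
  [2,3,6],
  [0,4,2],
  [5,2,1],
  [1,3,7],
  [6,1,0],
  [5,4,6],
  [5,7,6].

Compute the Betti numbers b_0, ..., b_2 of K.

b_0 = 1, b_1 = 2, b_2 = 1.

We work with the vertex ordering 0 < 1 < 2 < 3 < 4 < 5 < 6 < 7. The simplices of K, each written with vertices in increasing order, are:

  0-simplices (8): [0], [1], [2], [3], [4], [5], [6], [7]
  1-simplices (24): (24 of them)
  2-simplices (16): [0,1,5], [0,1,6], [0,2,4], [0,2,6], [0,4,7], [0,5,7], [1,2,3], [1,2,5], [1,3,7], [1,4,6], [1,4,7], [2,3,6], [2,4,5], [3,6,7], [4,5,6], [5,6,7]

giving chain groups C_0 ≅ Z^8, C_1 ≅ Z^24, C_2 ≅ Z^16.

The boundary map ∂_1: C_1 → C_0 maps an edge to its endpoints' difference, ∂[p,q] = q − p. For instance
  ∂[0,4] = [4] − [0].
As a 8×24 matrix over Z this has rank 7, with invariant factors (1,1,1,1,1,1,1).

The boundary map ∂_2: C_2 → C_1 sends each 2-simplex [p,q,r] to [q,r] − [p,r] + [p,q]. For instance
  ∂[2,4,5] = [4,5] − [2,5] + [2,4],
  ∂[0,2,6] = [2,6] − [0,6] + [0,2].
This gives a 24×16 integer matrix of rank 15; reducing to Smith normal form yields diagonal entries (1,1,1,1,1,1,1,1,1,1,1,1,1,1,1).

Reading off H_k = ker ∂_k / im ∂_{k+1}:

  H_0: rank C_0 − rank ∂_1 = 8 − 7 = 1, and the invariant factors of ∂_1 are all 1, so H_0 ≅ Z.
  H_1: rank ker ∂_1 − rank ∂_2 = (24 − 7) − 15 = 2, and the invariant factors of ∂_2 are all 1, so H_1 ≅ Z^2.
  H_2: rank ker ∂_2 − rank ∂_3 = (16 − 15) − 0 = 1, and there is no ∂_3, so H_2 ≅ Z.

(K is a triangulation of the torus T^2.)

Hence the Betti numbers are b_0 = 1, b_1 = 2, b_2 = 1.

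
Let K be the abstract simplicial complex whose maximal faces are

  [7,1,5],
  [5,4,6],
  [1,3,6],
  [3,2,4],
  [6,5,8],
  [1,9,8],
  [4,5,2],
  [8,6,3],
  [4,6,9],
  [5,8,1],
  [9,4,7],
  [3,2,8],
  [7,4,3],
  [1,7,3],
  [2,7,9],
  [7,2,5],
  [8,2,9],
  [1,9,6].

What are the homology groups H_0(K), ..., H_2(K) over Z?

We work with the vertex ordering 1 < 2 < 3 < 4 < 5 < 6 < 7 < 8 < 9. The simplices of K, each written with vertices in increasing order, are:

  0-simplices (9): [1], [2], [3], [4], [5], [6], [7], [8], [9]
  1-simplices (27): (27 of them)
  2-simplices (18): [1,3,6], [1,3,7], [1,5,7], [1,5,8], [1,6,9], [1,8,9], [2,3,4], [2,3,8], [2,4,5], [2,5,7], [2,7,9], [2,8,9], [3,4,7], [3,6,8], [4,5,6], [4,6,9], [4,7,9], [5,6,8]

Hence C_0 ≅ Z^9, C_1 ≅ Z^27, C_2 ≅ Z^18.

∂_1: C_1 → C_0 maps an edge to its endpoints' difference, ∂[p,q] = q − p. For instance
  ∂[5,8] = [8] − [5].
The 9×27 boundary matrix has rank 8 and Smith normal form diag(1,1,1,1,1,1,1,1).

∂_2: C_2 → C_1 acts by ∂[p,q,r] = [q,r] − [p,r] + [p,q]. For instance
  ∂[4,6,9] = [6,9] − [4,9] + [4,6],
  ∂[2,4,5] = [4,5] − [2,5] + [2,4].
This gives a 27×18 integer matrix of rank 18; reducing to Smith normal form yields diagonal entries (1,1,1,1,1,1,1,1,1,1,1,1,1,1,1,1,1,2).

Computing H_k = (kernel of ∂_k) / (image of ∂_{k+1}):

  H_0: rank C_0 − rank ∂_1 = 9 − 8 = 1, and the invariant factors of ∂_1 are all 1, so H_0 = Z.
  H_1: rank ker ∂_1 − rank ∂_2 = (27 − 8) − 18 = 1, and ∂_2 has invariant factor 2 > 1, so H_1 = Z ⊕ Z/2.
  H_2: rank ker ∂_2 − rank ∂_3 = (18 − 18) − 0 = 0, and there is no ∂_3, so H_2 = 0.

As a check, the Euler characteristic is 9 − 27 + 18 = 0, which agrees with 1 − 1 + 0 = 0.

H_0 = Z,  H_1 = Z ⊕ Z/2,  H_2 = 0.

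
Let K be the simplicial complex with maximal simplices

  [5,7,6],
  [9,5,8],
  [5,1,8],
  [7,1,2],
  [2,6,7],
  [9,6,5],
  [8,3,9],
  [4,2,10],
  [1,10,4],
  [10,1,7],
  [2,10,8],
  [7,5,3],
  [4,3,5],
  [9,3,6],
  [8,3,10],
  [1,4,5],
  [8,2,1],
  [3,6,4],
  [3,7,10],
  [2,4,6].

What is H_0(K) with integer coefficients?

Fix the vertex order 1 < 2 < 3 < 4 < 5 < 6 < 7 < 8 < 9 < 10 and write every simplex with vertices in increasing order. Then dim K = 2 and the simplices of K are:

  0-simplices (10): [1], [2], [3], [4], [5], [6], [7], [8], [9], [10]
  1-simplices (30): (30 of them)
  2-simplices (20): (20 of them)

so the chain groups are C_0 ≅ Z^10, C_1 ≅ Z^30, C_2 ≅ Z^20.

The boundary map ∂_1: C_1 → C_0 is given by ∂[p,q] = [q] − [p].
This gives a 10×30 integer matrix of rank 9; reducing to Smith normal form yields diagonal entries (1,1,1,1,1,1,1,1,1).

Boundary ∂_2: C_2 → C_1 sends each 2-simplex [p,q,r] to [q,r] − [p,r] + [p,q]. For instance
  ∂[3,4,6] = [4,6] − [3,6] + [3,4],
  ∂[5,6,9] = [6,9] − [5,9] + [5,6].
The 30×20 boundary matrix has rank 20 and Smith normal form diag(1,1,1,1,1,1,1,1,1,1,1,1,1,1,1,1,1,1,1,2).

Computing H_k = (kernel of ∂_k) / (image of ∂_{k+1}):

  H_0: rank C_0 − rank ∂_1 = 10 − 9 = 1, and the invariant factors of ∂_1 are all 1, so H_0 ≅ Z.

(K is a triangulation of the Klein bottle.)

H_0 = Z.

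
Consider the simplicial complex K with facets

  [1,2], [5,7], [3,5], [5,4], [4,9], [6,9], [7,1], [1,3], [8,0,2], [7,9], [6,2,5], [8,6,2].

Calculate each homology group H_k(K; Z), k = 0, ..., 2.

H_0 = Z,  H_1 = Z^4,  H_2 = 0.

Take the total order 0 < 1 < 2 < 3 < 4 < 5 < 6 < 7 < 8 < 9 on the vertex set. Then K (dimension 2) consists of the simplices:

  0-simplices (10): [0], [1], [2], [3], [4], [5], [6], [7], [8], [9]
  1-simplices (16): [0,2], [0,8], [1,2], [1,3], [1,7], [2,5], [2,6], [2,8], [3,5], [4,5], [4,9], [5,6], [5,7], [6,8], [6,9], [7,9]
  2-simplices (3): [0,2,8], [2,5,6], [2,6,8]

so the chain groups are C_0 ≅ Z^10, C_1 ≅ Z^16, C_2 ≅ Z^3.

The boundary map ∂_1: C_1 → C_0 sends each edge [p,q] (with p < q) to q − p. For instance
  ∂[2,5] = [5] − [2].
This gives a 10×16 integer matrix of rank 9; reducing to Smith normal form yields diagonal entries (1,1,1,1,1,1,1,1,1).

The boundary map ∂_2: C_2 → C_1 acts by ∂[p,q,r] = [q,r] − [p,r] + [p,q]. For instance
  ∂[0,2,8] = [2,8] − [0,8] + [0,2],
  ∂[2,6,8] = [6,8] − [2,8] + [2,6].
As a 16×3 matrix over Z this has rank 3, with invariant factors (1,1,1).

Computing H_k = (kernel of ∂_k) / (image of ∂_{k+1}):

  H_0: rank C_0 − rank ∂_1 = 10 − 9 = 1, and the invariant factors of ∂_1 are all 1, so H_0 = Z.
  H_1: rank ker ∂_1 − rank ∂_2 = (16 − 9) − 3 = 4, and the invariant factors of ∂_2 are all 1, so H_1 = Z^4.
  H_2: rank ker ∂_2 − rank ∂_3 = (3 − 3) − 0 = 0, and there is no ∂_3, so H_2 = 0.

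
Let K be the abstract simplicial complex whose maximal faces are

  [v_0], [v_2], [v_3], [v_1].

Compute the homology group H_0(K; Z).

Take the total order v_0 < v_1 < v_2 < v_3 on the vertex set. Then K (dimension 0) consists of the simplices:

  0-simplices (4): [v_0], [v_1], [v_2], [v_3]

giving chain groups C_0 ≅ Z^4.

From H_k ≅ ker(∂_k) / im(∂_{k+1}) we obtain:

  H_0: rank C_0 − rank ∂_1 = 4 − 0 = 4, and there is no ∂_1, so H_0 = Z^4.

H_0 ≅ Z^4.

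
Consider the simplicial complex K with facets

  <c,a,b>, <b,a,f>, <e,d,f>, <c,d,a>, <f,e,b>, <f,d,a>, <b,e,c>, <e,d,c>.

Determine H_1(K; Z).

We work with the vertex ordering a < b < c < d < e < f. The simplices of K, each written with vertices in increasing order, are:

  0-simplices (6): a, b, c, d, e, f
  1-simplices (12): ab, ac, ad, af, bc, be, bf, cd, ce, de, df, ef
  2-simplices (8): abc, abf, acd, adf, bce, bef, cde, def

so the chain groups are C_0 ≅ Z^6, C_1 ≅ Z^12, C_2 ≅ Z^8.

∂_1: C_1 → C_0 is given by ∂[p,q] = [q] − [p]. For instance
  ∂ef = f − e.
The 6×12 boundary matrix has rank 5 and Smith normal form diag(1,1,1,1,1).

Boundary ∂_2: C_2 → C_1 acts by ∂[p,q,r] = [q,r] − [p,r] + [p,q]. For instance
  ∂abf = bf − af + ab,
  ∂bef = ef − bf + be.
This gives a 12×8 integer matrix of rank 7; reducing to Smith normal form yields diagonal entries (1,1,1,1,1,1,1).

Now H_k = ker ∂_k / im ∂_{k+1}, so:

  H_1: rank ker ∂_1 − rank ∂_2 = (12 − 5) − 7 = 0, and the invariant factors of ∂_2 are all 1, so H_1 ≅ 0.

(K is a triangulation of the 2-sphere S^2.)

H_1 ≅ 0.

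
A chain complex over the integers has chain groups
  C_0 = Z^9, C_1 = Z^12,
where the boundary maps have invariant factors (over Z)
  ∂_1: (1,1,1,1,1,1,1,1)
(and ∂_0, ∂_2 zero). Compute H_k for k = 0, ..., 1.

H_0 ≅ Z,  H_1 ≅ Z^4.

H_0: b_0 = 9 − 0 − 8 = 1; torsion from ∂_1 factors > 1: none. So H_0 ≅ Z.
H_1: b_1 = 12 − 8 − 0 = 4; torsion from ∂_2 factors > 1: none. So H_1 ≅ Z^4.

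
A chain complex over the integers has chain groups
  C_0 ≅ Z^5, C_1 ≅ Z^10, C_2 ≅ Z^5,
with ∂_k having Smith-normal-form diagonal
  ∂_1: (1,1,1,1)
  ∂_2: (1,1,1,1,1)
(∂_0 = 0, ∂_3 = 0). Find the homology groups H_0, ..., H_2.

H_0: b_0 = 5 − 0 − 4 = 1; torsion from ∂_1 factors > 1: none. So H_0 = Z.
H_1: b_1 = 10 − 4 − 5 = 1; torsion from ∂_2 factors > 1: none. So H_1 = Z.
H_2: b_2 = 5 − 5 − 0 = 0; torsion from ∂_3 factors > 1: none. So H_2 = 0.

H_0 = Z,  H_1 = Z,  H_2 = 0.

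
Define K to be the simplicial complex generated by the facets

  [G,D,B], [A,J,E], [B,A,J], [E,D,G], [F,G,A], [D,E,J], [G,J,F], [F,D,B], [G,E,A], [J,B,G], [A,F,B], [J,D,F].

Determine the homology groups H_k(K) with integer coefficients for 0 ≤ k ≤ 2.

H_0 ≅ Z,  H_1 ≅ Z/2Z,  H_2 = 0.

Take the total order A < B < D < E < F < G < J on the vertex set. Then K (dimension 2) consists of the simplices:

  0-simplices (7): A, B, D, E, F, G, J
  1-simplices (18): AB, AE, AF, AG, AJ, BD, BF, BG, BJ, DE, DF, DG, DJ, EG, EJ, FG, FJ, GJ
  2-simplices (12): ABF, ABJ, AEG, AEJ, AFG, BDF, BDG, BGJ, DEG, DEJ, DFJ, FGJ

giving chain groups C_0 ≅ Z^7, C_1 ≅ Z^18, C_2 ≅ Z^12.

Boundary ∂_1: C_1 → C_0 is given by ∂[p,q] = [q] − [p]. For instance
  ∂DE = E − D.
The 7×18 boundary matrix has rank 6 and Smith normal form diag(1,1,1,1,1,1).

The boundary map ∂_2: C_2 → C_1 sends each 2-simplex [p,q,r] to [q,r] − [p,r] + [p,q]. For instance
  ∂BGJ = GJ − BJ + BG,
  ∂FGJ = GJ − FJ + FG.
The 18×12 boundary matrix has rank 12 and Smith normal form diag(1,1,1,1,1,1,1,1,1,1,1,2).

Reading off H_k = ker ∂_k / im ∂_{k+1}:

  H_0: rank C_0 − rank ∂_1 = 7 − 6 = 1, and the invariant factors of ∂_1 are all 1, so H_0 = Z.
  H_1: rank ker ∂_1 − rank ∂_2 = (18 − 6) − 12 = 0, and ∂_2 has invariant factor 2 > 1, so H_1 = Z/2Z.
  H_2: rank ker ∂_2 − rank ∂_3 = (12 − 12) − 0 = 0, and there is no ∂_3, so H_2 = 0.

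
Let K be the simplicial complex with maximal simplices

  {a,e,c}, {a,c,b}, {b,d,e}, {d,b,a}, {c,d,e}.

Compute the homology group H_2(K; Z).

H_2 ≅ 0.

Take the total order a < b < c < d < e on the vertex set. Then K (dimension 2) consists of the simplices:

  0-simplices (5): a, b, c, d, e
  1-simplices (10): ab, ac, ad, ae, bc, bd, be, cd, ce, de
  2-simplices (5): abc, abd, ace, bde, cde

so the chain groups are C_0 ≅ Z^5, C_1 ≅ Z^10, C_2 ≅ Z^5.

∂_1: C_1 → C_0 is given by ∂[p,q] = [q] − [p]. For instance
  ∂be = e − b.
The 5×10 boundary matrix has rank 4 and Smith normal form diag(1,1,1,1).

Boundary ∂_2: C_2 → C_1 acts by ∂[p,q,r] = [q,r] − [p,r] + [p,q]. For instance
  ∂cde = de − ce + cd,
  ∂abd = bd − ad + ab.
This gives a 10×5 integer matrix of rank 5; reducing to Smith normal form yields diagonal entries (1,1,1,1,1).

From H_k ≅ ker(∂_k) / im(∂_{k+1}) we obtain:

  H_2: rank ker ∂_2 − rank ∂_3 = (5 − 5) − 0 = 0, and there is no ∂_3, so H_2 = 0.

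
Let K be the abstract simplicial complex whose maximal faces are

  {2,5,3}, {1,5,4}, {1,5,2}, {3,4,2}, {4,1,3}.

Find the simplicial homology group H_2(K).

H_2 ≅ 0.

K has 5 vertices, 10 edges, 5 triangles.
rank ∂_2 = 5, rank ∂_3 = 0 ⇒ b_2 = 5 − 5 − 0 = 0. So H_2 ≅ 0.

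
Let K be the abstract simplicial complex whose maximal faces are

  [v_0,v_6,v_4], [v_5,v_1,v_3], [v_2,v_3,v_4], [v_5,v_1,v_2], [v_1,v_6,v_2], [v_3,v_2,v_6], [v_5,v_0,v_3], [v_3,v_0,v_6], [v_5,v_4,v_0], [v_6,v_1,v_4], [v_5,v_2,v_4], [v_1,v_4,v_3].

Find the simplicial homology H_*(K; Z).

Order the vertices as v_0 < v_1 < v_2 < v_3 < v_4 < v_5 < v_6. Listing each simplex with vertices in this order, K has dimension 2 with simplices:

  0-simplices (7): [v_0], [v_1], [v_2], [v_3], [v_4], [v_5], [v_6]
  1-simplices (18): (18 of them)
  2-simplices (12): (12 of them)

so the chain groups are C_0 ≅ Z^7, C_1 ≅ Z^18, C_2 ≅ Z^12.

The boundary map ∂_1: C_1 → C_0 sends each edge [p,q] (with p < q) to q − p. For instance
  ∂[v_1,v_5] = [v_5] − [v_1].
The 7×18 boundary matrix has rank 6 and Smith normal form diag(1,1,1,1,1,1).

∂_2: C_2 → C_1 maps a triangle to the signed sum of its edges. For instance
  ∂[v_0,v_4,v_6] = [v_4,v_6] − [v_0,v_6] + [v_0,v_4],
  ∂[v_1,v_3,v_4] = [v_3,v_4] − [v_1,v_4] + [v_1,v_3].
The resulting 18×12 matrix has rank 12, and its Smith normal form has invariant factors (1,1,1,1,1,1,1,1,1,1,1,2).

Now H_k = ker ∂_k / im ∂_{k+1}, so:

  H_0: rank C_0 − rank ∂_1 = 7 − 6 = 1, and the invariant factors of ∂_1 are all 1, so H_0 = Z.
  H_1: rank ker ∂_1 − rank ∂_2 = (18 − 6) − 12 = 0, and ∂_2 has invariant factor 2 > 1, so H_1 = Z/2.
  H_2: rank ker ∂_2 − rank ∂_3 = (12 − 12) − 0 = 0, and there is no ∂_3, so H_2 = 0.

H_0 ≅ Z,  H_1 ≅ Z/2,  H_2 = 0.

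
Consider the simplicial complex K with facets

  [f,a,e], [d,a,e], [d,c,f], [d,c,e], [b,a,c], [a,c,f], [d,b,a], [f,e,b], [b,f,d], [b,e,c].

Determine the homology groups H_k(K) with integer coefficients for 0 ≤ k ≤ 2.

H_0 = Z,  H_1 = Z/2,  H_2 = 0.

We work with the vertex ordering a < b < c < d < e < f. The simplices of K, each written with vertices in increasing order, are:

  0-simplices (6): a, b, c, d, e, f
  1-simplices (15): ab, ac, ad, ae, af, bc, bd, be, bf, cd, ce, cf, de, df, ef
  2-simplices (10): abc, abd, acf, ade, aef, bce, bdf, bef, cde, cdf

so the chain groups are C_0 ≅ Z^6, C_1 ≅ Z^15, C_2 ≅ Z^10.

Boundary ∂_1: C_1 → C_0 is given by ∂[p,q] = [q] − [p]. For instance
  ∂ef = f − e.
This gives a 6×15 integer matrix of rank 5; reducing to Smith normal form yields diagonal entries (1,1,1,1,1).

The boundary map ∂_2: C_2 → C_1 sends each 2-simplex [p,q,r] to [q,r] − [p,r] + [p,q]. For instance
  ∂abc = bc − ac + ab,
  ∂bce = ce − be + bc.
As a 15×10 matrix over Z this has rank 10, with invariant factors (1,1,1,1,1,1,1,1,1,2).

Reading off H_k = ker ∂_k / im ∂_{k+1}:

  H_0: rank C_0 − rank ∂_1 = 6 − 5 = 1, and the invariant factors of ∂_1 are all 1, so H_0 = Z.
  H_1: rank ker ∂_1 − rank ∂_2 = (15 − 5) − 10 = 0, and ∂_2 has invariant factor 2 > 1, so H_1 = Z/2.
  H_2: rank ker ∂_2 − rank ∂_3 = (10 − 10) − 0 = 0, and there is no ∂_3, so H_2 = 0.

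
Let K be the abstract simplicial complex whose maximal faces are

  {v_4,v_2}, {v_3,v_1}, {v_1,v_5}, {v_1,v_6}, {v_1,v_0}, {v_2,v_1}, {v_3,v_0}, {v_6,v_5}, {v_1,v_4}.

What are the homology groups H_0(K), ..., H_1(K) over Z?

H_0 = Z,  H_1 = Z^3.

We work with the vertex ordering v_0 < v_1 < v_2 < v_3 < v_4 < v_5 < v_6. The simplices of K, each written with vertices in increasing order, are:

  0-simplices (7): [v_0], [v_1], [v_2], [v_3], [v_4], [v_5], [v_6]
  1-simplices (9): [v_0,v_1], [v_0,v_3], [v_1,v_2], [v_1,v_3], [v_1,v_4], [v_1,v_5], [v_1,v_6], [v_2,v_4], [v_5,v_6]

Hence C_0 ≅ Z^7, C_1 ≅ Z^9.

The boundary map ∂_1: C_1 → C_0 is given by ∂[p,q] = [q] − [p]. For instance
  ∂[v_1,v_4] = [v_4] − [v_1].
The 7×9 boundary matrix has rank 6 and Smith normal form diag(1,1,1,1,1,1).

Computing H_k = (kernel of ∂_k) / (image of ∂_{k+1}):

  H_0: rank C_0 − rank ∂_1 = 7 − 6 = 1, and the invariant factors of ∂_1 are all 1, so H_0 = Z.
  H_1: rank ker ∂_1 − rank ∂_2 = (9 − 6) − 0 = 3, and there is no ∂_2, so H_1 = Z^3.

As a check, the Euler characteristic is 7 − 9 = -2, which agrees with 1 − 3 = -2.
(K is a triangulation of a wedge of 3 circles.)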